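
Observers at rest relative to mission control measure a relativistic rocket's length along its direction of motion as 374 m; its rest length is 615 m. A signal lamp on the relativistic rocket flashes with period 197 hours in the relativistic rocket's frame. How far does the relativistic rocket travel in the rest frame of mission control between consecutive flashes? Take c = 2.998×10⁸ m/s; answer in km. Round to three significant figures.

From L = L₀/γ: γ = 615/374 = 1.64439.
β = √(1 − 1/γ²) = 0.79384. Lab-frame period = γτ = 1.64439×197 hours = 323.94 hours. Distance = βc × γτ = 0.79384 × 2.998×10⁸ m/s × 1166184 s = 2.7754×10^14 m = 2.78×10^11 km.

2.78×10^11 km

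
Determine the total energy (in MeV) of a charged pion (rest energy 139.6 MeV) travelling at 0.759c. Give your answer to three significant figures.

214 MeV

γ = 1/√(1 − β²) = 1/√(1 − 0.576081) = 1/√0.423919 = 1/0.651091 = 1.5359.
Total energy: E = γmc² = 1.5359 × 139.6 MeV = 214 MeV.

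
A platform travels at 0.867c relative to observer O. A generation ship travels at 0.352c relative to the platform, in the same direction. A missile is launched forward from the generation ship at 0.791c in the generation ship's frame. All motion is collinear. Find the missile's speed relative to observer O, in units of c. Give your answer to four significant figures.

Apply u = (u'+v)/(1+u'v) twice. Missile in the platform frame: (0.791+0.352)/(1+0.791·0.352) = 1.143/1.278432 = 0.89406c.
That velocity, transformed to the rest frame of observer O: (0.89406+0.867)/(1+0.89406·0.867) = 1.76106/1.77515002 = 0.99206c.

0.9921c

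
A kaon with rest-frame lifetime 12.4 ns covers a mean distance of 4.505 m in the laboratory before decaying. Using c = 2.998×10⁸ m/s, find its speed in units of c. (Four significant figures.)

d = βγcτ ⇒ βγ = d/(cτ) = 4.505 m / (3.71752 m) = 1.2118.
β = (βγ)/√(1+(βγ)²) = 1.2118/√2.46846 = 0.7713.

0.7713c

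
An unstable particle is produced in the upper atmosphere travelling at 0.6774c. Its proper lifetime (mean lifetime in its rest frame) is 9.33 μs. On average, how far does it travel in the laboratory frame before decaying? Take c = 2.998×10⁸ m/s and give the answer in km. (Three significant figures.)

γ = 1/√(1 − β²) = 1/√(1 − 0.45887076) = 1/√0.54112924 = 1/0.735615 = 1.3594.
Lab-frame lifetime: Δt = γτ = 1.3594 × 9.33 μs = 12.683 μs.
Distance: d = vΔt = 0.6774 × 2.998×10⁸ m/s × 1.2683×10^-5 s = 2580 m = 2.58 km.

2.58 km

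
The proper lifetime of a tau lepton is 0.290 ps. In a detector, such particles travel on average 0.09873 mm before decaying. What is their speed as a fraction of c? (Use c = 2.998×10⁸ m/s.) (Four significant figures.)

Lab distance = (lab lifetime)·v = γτ·βc, so βγ = d/(cτ) = 9.873×10^-5/(2.998×10⁸ × 2.900×10^-13) = 1.1356.
With βγ = 1.1356: γ² = 1 + (βγ)² = 2.28959, and β = (βγ)/γ = 1.1356/1.51314 = 0.7505.

0.7505c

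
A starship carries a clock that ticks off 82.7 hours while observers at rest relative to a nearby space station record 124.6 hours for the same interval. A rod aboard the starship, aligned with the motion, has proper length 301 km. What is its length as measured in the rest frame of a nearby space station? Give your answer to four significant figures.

The time-dilation ratio gives γ = 124.6/82.7 = 1.50665.
L = L₀/γ = 301/1.50665 = 199.8 km.

199.8 km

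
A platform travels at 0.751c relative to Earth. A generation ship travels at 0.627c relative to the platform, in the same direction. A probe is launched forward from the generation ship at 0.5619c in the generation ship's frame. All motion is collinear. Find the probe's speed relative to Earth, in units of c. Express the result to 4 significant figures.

0.9819c

First combine the probe and generation ship (S''→S'): u₁ = (0.5619 + 0.627)/(1 + 0.5619×0.627) = 1.1889/1.3523113 = 0.87916.
Then combine with the platform (S'→S): u = (0.87916 + 0.751)/(1 + 0.87916×0.751) = 1.63016/1.66024916 = 0.98188.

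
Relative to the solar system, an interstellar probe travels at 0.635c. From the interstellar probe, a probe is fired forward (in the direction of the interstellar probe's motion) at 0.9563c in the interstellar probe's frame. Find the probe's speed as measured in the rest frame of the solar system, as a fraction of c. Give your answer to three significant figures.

In units of c, u = (u' + v)/(1 + u'v) with u' = 0.9563 and v = 0.635.
Numerator: 0.9563 + 0.635 = 1.5913. Denominator: 1 + (0.9563)(0.635) = 1.6072505.
u = 1.5913/1.6072505 = 0.99008, so the speed is 0.990c.

0.990c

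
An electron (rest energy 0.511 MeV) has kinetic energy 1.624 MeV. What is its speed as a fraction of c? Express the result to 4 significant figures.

0.9709c

K = (γ−1)mc², so γ = 1 + 1.624/0.511 = 4.1781.
Then v/c = √(1 − γ⁻²) = √(1 − 0.0572852) = √0.9427148 = 0.9709.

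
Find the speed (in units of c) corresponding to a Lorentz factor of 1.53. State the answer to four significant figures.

β = √(1 − 1/γ²) = √(1 − 1/2.3409) = √0.572814 = 0.7568.

0.7568c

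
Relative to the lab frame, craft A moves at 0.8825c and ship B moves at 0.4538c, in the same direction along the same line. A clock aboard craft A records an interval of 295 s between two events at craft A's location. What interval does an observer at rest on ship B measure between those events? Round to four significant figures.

422.0 s

The velocity of craft A relative to ship B is (0.8825 − 0.4538)c / (1 − 0.8825×0.4538) = 0.71507c; relative speed 0.71507c.
At |u| = 0.71507c, γ = (1 − 0.511325)^(−1/2) = 1.4305.
Craft A's interval is proper; time dilation gives Δt_B = γΔτ = 1.4305 × 295 s = 422.0 s.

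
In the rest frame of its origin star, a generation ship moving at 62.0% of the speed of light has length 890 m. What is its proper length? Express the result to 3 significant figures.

1130 m

With β = 0.62, γ = 1/√(1 − 0.62²) = 1/√0.6156 = 1.2745.
Proper length: L₀ = γ·L = 1.2745 × 890 = 1130 m.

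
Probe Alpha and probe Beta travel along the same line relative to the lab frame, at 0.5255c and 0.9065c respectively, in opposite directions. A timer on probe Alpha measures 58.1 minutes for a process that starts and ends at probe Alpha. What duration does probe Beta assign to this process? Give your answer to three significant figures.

The velocity of probe Alpha relative to probe Beta is (0.5255 + 0.9065)c / (1 + 0.5255×0.9065) = 0.96995c; relative speed 0.96995c.
γ for this relative speed: γ = 1/√(1 − 0.940803) = 4.1101.
Probe Alpha's interval is proper; time dilation gives Δt_B = γΔτ = 4.1101 × 58.1 minutes = 239 minutes.

239 minutes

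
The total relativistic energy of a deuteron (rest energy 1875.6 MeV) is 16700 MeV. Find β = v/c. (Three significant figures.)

0.994

Total energy E = γmc² gives γ = 16700/1875.6 = 8.9038.
Hence β = √(1 − 1/γ²) = √(1 − 0.0126139) = √0.9873861 = 0.994.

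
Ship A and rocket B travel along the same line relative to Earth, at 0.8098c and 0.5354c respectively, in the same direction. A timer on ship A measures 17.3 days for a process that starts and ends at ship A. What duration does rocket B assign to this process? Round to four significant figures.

19.78 days

Speed of ship A in rocket B's frame: u = (v_A − v_B)/(1 − v_A v_B/c²) = (0.8098 − 0.5354)/(1 − 0.8098×0.5354) = 0.2744/0.56643308 = 0.48443; |u| = 0.48443c.
γ for this relative speed: γ = 1/√(1 − 0.234672) = 1.1431.
The clock on ship A records proper time, so rocket B measures Δt = γΔτ = 1.1431 × 17.3 = 19.78 days.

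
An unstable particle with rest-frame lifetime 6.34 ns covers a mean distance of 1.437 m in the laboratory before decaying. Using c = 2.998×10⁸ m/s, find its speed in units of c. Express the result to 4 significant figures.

d = βγcτ ⇒ βγ = d/(cτ) = 1.437 m / (1.900732 m) = 0.75602.
β = (βγ)/√(1+(βγ)²) = 0.75602/√1.571566 = 0.6031.

0.6031c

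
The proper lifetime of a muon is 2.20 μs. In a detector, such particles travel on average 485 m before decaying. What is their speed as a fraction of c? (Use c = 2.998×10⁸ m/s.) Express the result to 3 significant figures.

d = βγcτ ⇒ βγ = d/(cτ) = 485.0 m / (659.56 m) = 0.73534.
β = (βγ)/√(1+(βγ)²) = 0.73534/√1.540725 = 0.592.

0.592c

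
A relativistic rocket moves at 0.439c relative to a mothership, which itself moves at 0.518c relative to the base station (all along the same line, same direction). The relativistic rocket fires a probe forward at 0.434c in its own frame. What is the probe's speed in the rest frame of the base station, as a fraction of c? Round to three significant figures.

Compose velocities in two stages. Stage 1 (into S'): u₁ = (0.434+0.439)/(1+0.434×0.439) = 0.73329.
Stage 2 (into S): u = (0.73329+0.518)/(1+0.73329×0.518) = 0.90683, so the speed is 0.907c.

0.907c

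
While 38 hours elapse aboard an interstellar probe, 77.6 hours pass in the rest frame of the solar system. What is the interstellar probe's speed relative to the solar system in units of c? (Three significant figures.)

0.872c

γ = Δt/Δτ = 77.6/38 = 2.0421.
β = √(1 − 1/γ²) = √(1 − 0.239798) = √0.760202 = 0.872.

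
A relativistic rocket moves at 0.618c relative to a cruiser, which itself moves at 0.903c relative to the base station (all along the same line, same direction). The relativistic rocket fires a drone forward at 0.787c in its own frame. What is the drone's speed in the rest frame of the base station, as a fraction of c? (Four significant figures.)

First combine the drone and relativistic rocket (S''→S'): u₁ = (0.787 + 0.618)/(1 + 0.787×0.618) = 1.405/1.486366 = 0.94526.
Then combine with the cruiser (S'→S): u = (0.94526 + 0.903)/(1 + 0.94526×0.903) = 1.84826/1.85356978 = 0.99714.

0.9971c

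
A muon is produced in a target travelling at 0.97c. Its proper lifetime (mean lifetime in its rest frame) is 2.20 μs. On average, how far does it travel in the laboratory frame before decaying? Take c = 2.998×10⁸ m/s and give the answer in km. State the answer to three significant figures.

2.63 km

With β = 0.97, γ = 1/√(1 − 0.97²) = 1/√0.0591 = 4.1135.
Lab-frame lifetime: Δt = γτ = 4.1135 × 2.20 μs = 9.0497 μs.
Distance: d = vΔt = 0.97 × 2.998×10⁸ m/s × 9.0497×10^-6 s = 2630 m = 2.63 km.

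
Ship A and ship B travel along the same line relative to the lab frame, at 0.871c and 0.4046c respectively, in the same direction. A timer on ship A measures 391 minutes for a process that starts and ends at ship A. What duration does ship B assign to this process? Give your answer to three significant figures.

The velocity of ship A relative to ship B is (0.871 − 0.4046)c / (1 − 0.871×0.4046) = 0.7202c; relative speed 0.7202c.
γ for this relative speed: γ = 1/√(1 − 0.518688) = 1.4414.
Ship A's interval is proper; time dilation gives Δt_B = γΔτ = 1.4414 × 391 minutes = 564 minutes.

564 minutes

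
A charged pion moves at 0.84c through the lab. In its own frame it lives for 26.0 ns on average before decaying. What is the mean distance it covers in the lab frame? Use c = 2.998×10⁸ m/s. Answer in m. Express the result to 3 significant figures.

γ = 1/√(1 − β²) = 1/√(1 − 0.7056) = 1/√0.2944 = 1/0.542586 = 1.843.
Lab-frame lifetime: Δt = γτ = 1.843 × 26.0 ns = 47.918 ns.
Distance: d = vΔt = 0.84 × 2.998×10⁸ m/s × 4.7918×10^-8 s = 12.1 m.

12.1 m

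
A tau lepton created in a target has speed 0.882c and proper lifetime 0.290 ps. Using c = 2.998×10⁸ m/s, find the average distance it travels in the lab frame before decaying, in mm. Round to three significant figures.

γ = 1/√(1 − β²) = 1/√(1 − 0.777924) = 1/√0.222076 = 1/0.471249 = 2.122.
Lab-frame lifetime: Δt = γτ = 2.122 × 0.290 ps = 0.61538 ps.
Distance: d = vΔt = 0.882 × 2.998×10⁸ m/s × 6.1538×10^-13 s = 1.63×10^-4 m = 0.163 mm.

0.163 mm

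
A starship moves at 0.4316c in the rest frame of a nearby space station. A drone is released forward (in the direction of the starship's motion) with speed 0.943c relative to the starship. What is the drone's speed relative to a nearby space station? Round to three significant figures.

Relativistic velocity addition: u = (u' + v)/(1 + u'v/c²), with u' = 0.943c and v = 0.4316c.
Numerator: 0.943 + 0.4316 = 1.3746. Denominator: 1 + (0.943)(0.4316) = 1.4069988.
u = 1.3746/1.4069988 = 0.97697, so the speed is 0.977c.

0.977c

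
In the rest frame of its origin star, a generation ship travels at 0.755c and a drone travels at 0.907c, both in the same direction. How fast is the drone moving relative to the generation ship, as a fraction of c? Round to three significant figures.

0.482c

Transform to the generation ship's frame: u' = (u − v)/(1 − uv/c²).
u' = (0.907 − 0.755)/(1 − 0.907×0.755) = 0.152/0.315215 = 0.48221.
Speed in the generation ship's frame: 0.482c (in the same direction).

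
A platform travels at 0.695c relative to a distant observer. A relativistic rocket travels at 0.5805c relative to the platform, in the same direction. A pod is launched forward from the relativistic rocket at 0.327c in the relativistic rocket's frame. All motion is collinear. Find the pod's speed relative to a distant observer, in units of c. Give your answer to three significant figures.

Compose velocities in two stages. Stage 1 (into S'): u₁ = (0.327+0.5805)/(1+0.327×0.5805) = 0.76272.
Stage 2 (into S): u = (0.76272+0.695)/(1+0.76272×0.695) = 0.9527, so the speed is 0.953c.

0.953c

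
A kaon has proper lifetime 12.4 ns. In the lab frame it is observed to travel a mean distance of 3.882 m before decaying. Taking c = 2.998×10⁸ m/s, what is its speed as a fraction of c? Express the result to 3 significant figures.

0.722c

Lab distance = (lab lifetime)·v = γτ·βc, so βγ = d/(cτ) = 3.882/(2.998×10⁸ × 1.240×10^-8) = 1.0442.
With βγ = 1.0442: γ² = 1 + (βγ)² = 2.09035, and β = (βγ)/γ = 1.0442/1.4458 = 0.722.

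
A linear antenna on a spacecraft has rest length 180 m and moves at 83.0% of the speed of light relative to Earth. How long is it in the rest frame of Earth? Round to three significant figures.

β² = 0.6889, so γ = 1/√0.3111 = 1.7929.
Length contraction: L = L₀/γ = 180/1.7929 = 100 m.

100 m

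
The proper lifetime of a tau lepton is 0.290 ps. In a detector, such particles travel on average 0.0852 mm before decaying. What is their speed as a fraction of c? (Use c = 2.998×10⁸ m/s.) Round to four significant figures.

Let x = d/(cτ) = 8.520×10^-5 m / (2.998×10⁸ m/s × 2.900×10^-13 s) = 0.97996. Since d = βγcτ, x = βγ = β/√(1−β²).
Solving: β² = x²/(1+x²) = 0.960322/1.960322 = 0.48988, so β = 0.6999.

0.6999c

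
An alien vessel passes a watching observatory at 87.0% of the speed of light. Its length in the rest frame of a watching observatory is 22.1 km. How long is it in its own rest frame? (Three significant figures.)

44.8 km

With β = 0.87, γ = 1/√(1 − 0.87²) = 1/√0.2431 = 2.0282.
Proper length: L₀ = γ·L = 2.0282 × 22.1 = 44.8 km.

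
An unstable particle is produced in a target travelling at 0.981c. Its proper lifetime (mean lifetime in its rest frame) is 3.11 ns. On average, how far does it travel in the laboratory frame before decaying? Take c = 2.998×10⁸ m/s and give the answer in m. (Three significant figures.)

4.71 m

With β = 0.981, γ = 1/√(1 − 0.981²) = 1/√0.037639 = 5.1544.
Lab-frame lifetime: Δt = γτ = 5.1544 × 3.11 ns = 16.03 ns.
Distance: d = vΔt = 0.981 × 2.998×10⁸ m/s × 1.6030×10^-8 s = 4.71 m.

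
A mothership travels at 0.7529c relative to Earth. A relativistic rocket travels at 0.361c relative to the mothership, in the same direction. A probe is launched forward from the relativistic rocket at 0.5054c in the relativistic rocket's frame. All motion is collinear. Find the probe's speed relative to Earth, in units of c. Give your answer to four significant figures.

First combine the probe and relativistic rocket (S''→S'): u₁ = (0.5054 + 0.361)/(1 + 0.5054×0.361) = 0.8664/1.1824494 = 0.73272.
Then combine with the mothership (S'→S): u = (0.73272 + 0.7529)/(1 + 0.73272×0.7529) = 1.48562/1.551664888 = 0.95744.

0.9574c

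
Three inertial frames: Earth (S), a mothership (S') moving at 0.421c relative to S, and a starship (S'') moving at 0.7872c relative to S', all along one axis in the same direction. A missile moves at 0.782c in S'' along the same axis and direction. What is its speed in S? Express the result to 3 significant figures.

Compose velocities in two stages. Stage 1 (into S'): u₁ = (0.782+0.7872)/(1+0.782×0.7872) = 0.97129.
Stage 2 (into S): u = (0.97129+0.421)/(1+0.97129×0.421) = 0.9882, so the speed is 0.988c.

0.988c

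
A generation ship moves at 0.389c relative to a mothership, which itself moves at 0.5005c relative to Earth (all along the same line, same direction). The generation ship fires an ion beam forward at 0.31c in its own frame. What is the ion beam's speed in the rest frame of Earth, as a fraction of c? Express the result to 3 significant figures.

Apply u = (u'+v)/(1+u'v) twice. Ion beam in the mothership frame: (0.31+0.389)/(1+0.31·0.389) = 0.699/1.12059 = 0.62378c.
That velocity, transformed to the rest frame of Earth: (0.62378+0.5005)/(1+0.62378·0.5005) = 1.12428/1.31220189 = 0.85679c.

0.857c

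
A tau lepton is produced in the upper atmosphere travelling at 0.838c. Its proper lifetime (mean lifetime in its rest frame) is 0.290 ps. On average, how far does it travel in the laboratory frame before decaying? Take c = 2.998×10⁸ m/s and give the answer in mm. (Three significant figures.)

β² = 0.702244, so γ = 1/√0.297756 = 1.8326.
Lab-frame lifetime: Δt = γτ = 1.8326 × 0.290 ps = 0.53145 ps.
Distance: d = vΔt = 0.838 × 2.998×10⁸ m/s × 5.3145×10^-13 s = 1.34×10^-4 m = 0.134 mm.

0.134 mm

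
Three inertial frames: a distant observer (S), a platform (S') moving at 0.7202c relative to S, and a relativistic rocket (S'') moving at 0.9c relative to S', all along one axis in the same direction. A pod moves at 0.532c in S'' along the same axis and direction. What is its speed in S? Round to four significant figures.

0.9948c

First combine the pod and relativistic rocket (S''→S'): u₁ = (0.532 + 0.9)/(1 + 0.532×0.9) = 1.432/1.4788 = 0.96835.
Then combine with the platform (S'→S): u = (0.96835 + 0.7202)/(1 + 0.96835×0.7202) = 1.68855/1.69740567 = 0.99478.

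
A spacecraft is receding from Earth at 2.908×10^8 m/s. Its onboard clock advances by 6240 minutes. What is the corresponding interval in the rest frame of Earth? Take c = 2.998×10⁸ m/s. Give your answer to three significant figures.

β = v/c = (2.908×10^8 m/s)/(2.998×10⁸ m/s) = 0.96998.
β² = 0.9408612004, so γ = 1/√0.0591387996 = 4.1121.
The onboard clock measures proper time, so the interval in the rest frame of Earth is dilated: Δt = γ·Δτ = 4.1121 × 6240 minutes = 25700 minutes.

25700 minutes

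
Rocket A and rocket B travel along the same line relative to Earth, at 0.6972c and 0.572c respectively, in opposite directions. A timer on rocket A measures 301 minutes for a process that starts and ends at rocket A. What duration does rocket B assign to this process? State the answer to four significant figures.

The velocity of rocket A relative to rocket B is (0.6972 + 0.572)c / (1 + 0.6972×0.572) = 0.90735c; relative speed 0.90735c.
γ for this relative speed: γ = 1/√(1 − 0.823284) = 2.3788.
Rocket A's interval is proper; time dilation gives Δt_B = γΔτ = 2.3788 × 301 minutes = 716.0 minutes.

716.0 minutes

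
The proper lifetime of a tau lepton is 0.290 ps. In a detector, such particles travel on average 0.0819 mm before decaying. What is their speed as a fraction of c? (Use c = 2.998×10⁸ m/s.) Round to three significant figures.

Lab distance = (lab lifetime)·v = γτ·βc, so βγ = d/(cτ) = 8.190×10^-5/(2.998×10⁸ × 2.900×10^-13) = 0.94201.
With βγ = 0.94201: γ² = 1 + (βγ)² = 1.887383, and β = (βγ)/γ = 0.94201/1.37382 = 0.686.

0.686c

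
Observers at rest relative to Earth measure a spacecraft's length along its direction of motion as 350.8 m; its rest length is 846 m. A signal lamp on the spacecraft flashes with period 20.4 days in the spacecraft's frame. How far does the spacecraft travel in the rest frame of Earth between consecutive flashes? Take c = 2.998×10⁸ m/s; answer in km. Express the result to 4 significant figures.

Length contraction gives γ = L₀/L = 846/350.8 = 2.41163.
β = √(1 − 1/γ²) = 0.90998. Lab-frame period = γτ = 2.41163×20.4 days = 49.197 days. Distance = βc × γτ = 0.90998 × 2.998×10⁸ m/s × 4250620.8 s = 1.1596×10^15 m = 1.160×10^12 km.

1.160×10^12 km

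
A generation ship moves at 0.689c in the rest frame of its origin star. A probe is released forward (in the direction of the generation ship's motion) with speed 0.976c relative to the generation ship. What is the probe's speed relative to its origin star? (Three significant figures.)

Relativistic velocity addition: u = (u' + v)/(1 + u'v/c²), with u' = 0.976c and v = 0.689c.
Numerator: 0.976 + 0.689 = 1.665. Denominator: 1 + (0.976)(0.689) = 1.672464.
u = 1.665/1.672464 = 0.99554, so the speed is 0.996c.

0.996c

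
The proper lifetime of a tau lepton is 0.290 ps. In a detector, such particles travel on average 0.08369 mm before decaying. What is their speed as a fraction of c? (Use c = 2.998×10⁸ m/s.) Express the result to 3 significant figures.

Let x = d/(cτ) = 8.369×10^-5 m / (2.998×10⁸ m/s × 2.900×10^-13 s) = 0.9626. Since d = βγcτ, x = βγ = β/√(1−β²).
Solving: β² = x²/(1+x²) = 0.926599/1.926599 = 0.480951, so β = 0.694.

0.694c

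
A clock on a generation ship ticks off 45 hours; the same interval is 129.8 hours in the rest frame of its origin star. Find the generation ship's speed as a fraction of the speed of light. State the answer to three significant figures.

γ = Δt/Δτ = 129.8/45 = 2.8844.
β = √(1 − 1/γ²) = √(1 − 0.120196) = √0.879804 = 0.938.

0.938c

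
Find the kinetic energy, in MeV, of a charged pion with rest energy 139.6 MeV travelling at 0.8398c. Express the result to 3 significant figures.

β² = 0.70526404, so γ = 1/√0.29473596 = 1.84197.
Kinetic energy: K = (γ − 1)mc² = (1.84197 − 1) × 139.6 MeV = 0.84197 × 139.6 = 118 MeV.

118 MeV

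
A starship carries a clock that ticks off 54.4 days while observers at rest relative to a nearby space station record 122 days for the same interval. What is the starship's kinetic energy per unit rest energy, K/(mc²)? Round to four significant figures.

1.243

From Δt = γΔτ: γ = 122/54.4 = 2.24265.
Since K = (γ−1)mc², K/(mc²) = 2.24265 − 1 = 1.243.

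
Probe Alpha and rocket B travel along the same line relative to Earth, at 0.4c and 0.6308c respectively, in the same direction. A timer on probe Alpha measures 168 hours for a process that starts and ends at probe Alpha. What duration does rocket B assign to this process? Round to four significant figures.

176.6 hours

Transform probe Alpha's velocity into rocket B's frame: (0.4 − 0.6308)/(1 − 0.4·0.6308) = −0.2308/0.74768, so the relative speed is 0.30869c.
γ for this relative speed: γ = 1/√(1 − 0.0952895) = 1.0513.
Probe Alpha's interval is proper; time dilation gives Δt_B = γΔτ = 1.0513 × 168 hours = 176.6 hours.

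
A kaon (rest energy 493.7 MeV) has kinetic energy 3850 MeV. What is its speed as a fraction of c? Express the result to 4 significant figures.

0.9935c

γ = 1 + K/(mc²) = 1 + 3850/493.7 = 8.7983.
β = √(1 − 1/γ²) = √(1 − 0.0129182) = √0.9870818 = 0.9935.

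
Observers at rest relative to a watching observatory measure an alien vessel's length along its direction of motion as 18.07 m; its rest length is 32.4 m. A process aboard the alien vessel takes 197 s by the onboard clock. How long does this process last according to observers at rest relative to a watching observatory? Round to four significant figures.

353.2 s

From L = L₀/γ: γ = 32.4/18.07 = 1.79303.
The same γ dilates the second interval: 1.79303 × 197 s = 353.2 s.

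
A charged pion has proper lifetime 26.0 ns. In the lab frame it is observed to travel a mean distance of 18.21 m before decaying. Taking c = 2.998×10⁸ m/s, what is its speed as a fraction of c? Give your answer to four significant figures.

0.9193c

Let x = d/(cτ) = 18.21 m / (2.998×10⁸ m/s × 2.600×10^-8 s) = 2.3362. Since d = βγcτ, x = βγ = β/√(1−β²).
Solving: β² = x²/(1+x²) = 5.45783/6.45783 = 0.845149, so β = 0.9193.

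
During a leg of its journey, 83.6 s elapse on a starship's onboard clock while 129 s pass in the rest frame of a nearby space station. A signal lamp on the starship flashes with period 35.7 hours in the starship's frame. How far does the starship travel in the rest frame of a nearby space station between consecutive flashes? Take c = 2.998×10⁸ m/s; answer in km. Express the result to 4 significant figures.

4.528×10^10 km

The time-dilation ratio gives γ = 129/83.6 = 1.54306.
β = √(1 − 1/γ²) = 0.76159. Lab-frame period = γτ = 1.54306×35.7 hours = 55.087 hours. Distance = βc × γτ = 0.76159 × 2.998×10⁸ m/s × 198313.2 s = 4.5280×10^13 m = 4.528×10^10 km.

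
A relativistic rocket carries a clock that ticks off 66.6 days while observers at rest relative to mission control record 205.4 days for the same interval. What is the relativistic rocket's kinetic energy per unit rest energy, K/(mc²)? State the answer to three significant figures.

γ = Δt/Δτ = 205.4/66.6 = 3.08408.
K/(mc²) = γ − 1 = 3.08408 − 1 = 2.08.

2.08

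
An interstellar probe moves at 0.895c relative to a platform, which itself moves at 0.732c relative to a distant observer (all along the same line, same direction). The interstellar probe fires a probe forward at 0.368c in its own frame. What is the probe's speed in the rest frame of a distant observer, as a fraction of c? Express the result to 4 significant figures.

0.9921c

Compose velocities in two stages. Stage 1 (into S'): u₁ = (0.368+0.895)/(1+0.368×0.895) = 0.95008.
Stage 2 (into S): u = (0.95008+0.732)/(1+0.95008×0.732) = 0.99211, so the speed is 0.9921c.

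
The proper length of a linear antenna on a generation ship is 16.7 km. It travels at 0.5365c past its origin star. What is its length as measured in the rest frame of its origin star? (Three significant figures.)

14.1 km

γ = 1/√(1 − β²) = 1/√(1 − 0.28783225) = 1/√0.71216775 = 1/0.8439 = 1.185.
Length contraction: L = L₀/γ = 16.7/1.185 = 14.1 km.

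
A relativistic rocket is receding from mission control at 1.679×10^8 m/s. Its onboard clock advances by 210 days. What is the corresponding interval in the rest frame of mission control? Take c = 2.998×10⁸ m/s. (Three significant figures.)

β = v/c = (1.679×10^8 m/s)/(2.998×10⁸ m/s) = 0.56004.
γ = 1/√(1 − β²) = 1/√(1 − 0.3136448016) = 1/√0.6863551984 = 1/0.828466 = 1.2071.
Time dilation: Δt = γ·Δτ = 1.2071 × 210 = 253 days.

253 days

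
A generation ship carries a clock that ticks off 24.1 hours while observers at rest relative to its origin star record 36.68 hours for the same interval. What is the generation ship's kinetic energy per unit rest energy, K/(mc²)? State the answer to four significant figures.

0.5220

γ = Δt/Δτ = 36.68/24.1 = 1.52199.
Since K = (γ−1)mc², K/(mc²) = 1.52199 − 1 = 0.5220.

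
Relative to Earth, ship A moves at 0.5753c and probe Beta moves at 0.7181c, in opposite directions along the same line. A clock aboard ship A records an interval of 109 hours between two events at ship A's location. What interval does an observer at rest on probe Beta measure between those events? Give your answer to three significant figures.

271 hours

The velocity of ship A relative to probe Beta is (0.5753 + 0.7181)c / (1 + 0.5753×0.7181) = 0.91528c; relative speed 0.91528c.
γ for this relative speed: γ = 1/√(1 − 0.837737) = 2.4825.
The clock on ship A records proper time, so probe Beta measures Δt = γΔτ = 2.4825 × 109 = 271 hours.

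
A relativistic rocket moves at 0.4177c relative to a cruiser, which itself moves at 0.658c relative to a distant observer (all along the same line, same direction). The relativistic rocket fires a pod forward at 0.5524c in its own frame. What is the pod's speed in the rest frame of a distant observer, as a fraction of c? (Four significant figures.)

0.9523c

First combine the pod and relativistic rocket (S''→S'): u₁ = (0.5524 + 0.4177)/(1 + 0.5524×0.4177) = 0.9701/1.23073748 = 0.78823.
Then combine with the cruiser (S'→S): u = (0.78823 + 0.658)/(1 + 0.78823×0.658) = 1.44623/1.51865534 = 0.95231.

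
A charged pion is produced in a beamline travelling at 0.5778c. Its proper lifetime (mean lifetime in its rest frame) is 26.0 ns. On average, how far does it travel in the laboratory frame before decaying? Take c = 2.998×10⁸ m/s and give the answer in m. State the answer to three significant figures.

5.52 m

Lorentz factor: γ = (1 − 0.33385284)^(−1/2) = 1.2252.
Lab-frame lifetime: Δt = γτ = 1.2252 × 26.0 ns = 31.855 ns.
Distance: d = vΔt = 0.5778 × 2.998×10⁸ m/s × 3.1855×10^-8 s = 5.52 m.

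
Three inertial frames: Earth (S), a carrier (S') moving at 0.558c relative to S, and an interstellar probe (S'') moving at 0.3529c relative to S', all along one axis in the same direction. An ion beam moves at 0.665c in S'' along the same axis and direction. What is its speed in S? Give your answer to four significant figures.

Apply u = (u'+v)/(1+u'v) twice. Ion beam in the carrier frame: (0.665+0.3529)/(1+0.665·0.3529) = 1.0179/1.2346785 = 0.82443c.
That velocity, transformed to the rest frame of Earth: (0.82443+0.558)/(1+0.82443·0.558) = 1.38243/1.46003194 = 0.94685c.

0.9468c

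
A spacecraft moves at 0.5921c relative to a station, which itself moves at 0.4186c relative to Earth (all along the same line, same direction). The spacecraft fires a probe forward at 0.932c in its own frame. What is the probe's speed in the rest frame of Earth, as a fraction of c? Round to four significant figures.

0.9926c

Apply u = (u'+v)/(1+u'v) twice. Probe in the station frame: (0.932+0.5921)/(1+0.932·0.5921) = 1.5241/1.5518372 = 0.98213c.
That velocity, transformed to the rest frame of Earth: (0.98213+0.4186)/(1+0.98213·0.4186) = 1.40073/1.411119618 = 0.99264c.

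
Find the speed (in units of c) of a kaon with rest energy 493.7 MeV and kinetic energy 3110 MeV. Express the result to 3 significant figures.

0.991c

γ = 1 + K/(mc²) = 1 + 3110/493.7 = 7.2994.
β = √(1 − 1/γ²) = √(1 − 0.0187683) = √0.9812317 = 0.991.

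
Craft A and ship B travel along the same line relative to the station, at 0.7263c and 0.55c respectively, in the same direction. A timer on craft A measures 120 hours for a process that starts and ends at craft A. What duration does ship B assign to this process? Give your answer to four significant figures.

125.5 hours

Transform craft A's velocity into ship B's frame: (0.7263 − 0.55)/(1 − 0.7263·0.55) = 0.1763/0.600535, so the relative speed is 0.29357c.
At |u| = 0.29357c, γ = (1 − 0.0861833)^(−1/2) = 1.0461.
The clock on craft A records proper time, so ship B measures Δt = γΔτ = 1.0461 × 120 = 125.5 hours.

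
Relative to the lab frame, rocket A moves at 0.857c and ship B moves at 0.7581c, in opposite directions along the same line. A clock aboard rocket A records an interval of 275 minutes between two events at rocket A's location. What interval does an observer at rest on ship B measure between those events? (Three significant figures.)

Speed of rocket A in ship B's frame: u = (v_A + v_B)/(1 + v_A v_B/c²) = (0.857 + 0.7581)/(1 + 0.857×0.7581) = 1.6151/1.6496917 = 0.97903; |u| = 0.97903c.
At |u| = 0.97903c, γ = (1 − 0.9585)^(−1/2) = 4.9088.
Rocket A's interval is proper; time dilation gives Δt_B = γΔτ = 4.9088 × 275 minutes = 1350 minutes.

1350 minutes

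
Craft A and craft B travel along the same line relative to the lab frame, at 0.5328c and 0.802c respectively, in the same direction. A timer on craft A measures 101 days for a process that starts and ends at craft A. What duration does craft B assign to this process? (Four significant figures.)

Speed of craft A in craft B's frame: u = (v_A − v_B)/(1 − v_A v_B/c²) = (0.5328 − 0.802)/(1 − 0.5328×0.802) = −0.2692/0.5726944 = −0.47006; |u| = 0.47006c.
γ for this relative speed: γ = 1/√(1 − 0.220956) = 1.133.
The clock on craft A records proper time, so craft B measures Δt = γΔτ = 1.133 × 101 = 114.4 days.

114.4 days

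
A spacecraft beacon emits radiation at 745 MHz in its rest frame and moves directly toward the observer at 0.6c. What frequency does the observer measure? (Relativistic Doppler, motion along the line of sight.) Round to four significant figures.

1490 MHz

Relativistic Doppler (source moving toward): f_obs = f_src · √((1+β)/(1−β)).
With β = 0.6: factor = √(1.6/0.4) = 2.
f_obs = 745 × 2 = 1490 MHz.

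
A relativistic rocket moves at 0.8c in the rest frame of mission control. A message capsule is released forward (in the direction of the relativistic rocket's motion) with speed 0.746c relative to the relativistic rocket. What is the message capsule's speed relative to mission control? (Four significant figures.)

Relativistic velocity addition: u = (u' + v)/(1 + u'v/c²), with u' = 0.746c and v = 0.8c.
Numerator: 0.746 + 0.8 = 1.546. Denominator: 1 + (0.746)(0.8) = 1.5968.
u = 1.546/1.5968 = 0.96819, so the speed is 0.9682c.

0.9682c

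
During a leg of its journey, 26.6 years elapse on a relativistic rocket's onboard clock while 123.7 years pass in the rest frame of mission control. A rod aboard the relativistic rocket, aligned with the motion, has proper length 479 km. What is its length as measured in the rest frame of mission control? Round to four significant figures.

The time-dilation ratio gives γ = 123.7/26.6 = 4.65038.
The rod contracts by the same γ: 479 km / 4.65038 = 103.0 km.

103.0 km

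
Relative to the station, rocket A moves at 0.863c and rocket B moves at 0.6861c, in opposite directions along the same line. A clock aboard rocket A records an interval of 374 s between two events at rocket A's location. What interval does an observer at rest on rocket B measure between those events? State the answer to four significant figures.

Transform rocket A's velocity into rocket B's frame: (0.863 + 0.6861)/(1 + 0.863·0.6861) = 1.5491/1.5921043, so the relative speed is 0.97299c.
At |u| = 0.97299c, γ = (1 − 0.94671)^(−1/2) = 4.3319.
The clock on rocket A records proper time, so rocket B measures Δt = γΔτ = 4.3319 × 374 = 1620 s.

1620 s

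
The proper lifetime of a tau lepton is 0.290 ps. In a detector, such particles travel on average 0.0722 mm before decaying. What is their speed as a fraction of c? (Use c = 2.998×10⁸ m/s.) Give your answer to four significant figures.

0.6389c

d = βγcτ ⇒ βγ = d/(cτ) = 7.220×10^-5 m / (8.6942×10^-5 m) = 0.83044.
β = (βγ)/√(1+(βγ)²) = 0.83044/√1.689631 = 0.6389.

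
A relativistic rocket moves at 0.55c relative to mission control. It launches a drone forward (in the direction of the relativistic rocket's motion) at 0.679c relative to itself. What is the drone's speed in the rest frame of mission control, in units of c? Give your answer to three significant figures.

0.895c

In units of c, u = (u' + v)/(1 + u'v) with u' = 0.679 and v = 0.55.
Numerator: 0.679 + 0.55 = 1.229. Denominator: 1 + (0.679)(0.55) = 1.37345.
u = 1.229/1.37345 = 0.89483, so the speed is 0.895c.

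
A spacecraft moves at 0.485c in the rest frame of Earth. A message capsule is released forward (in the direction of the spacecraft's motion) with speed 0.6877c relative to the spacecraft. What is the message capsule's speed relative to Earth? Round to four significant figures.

In units of c, u = (u' + v)/(1 + u'v) with u' = 0.6877 and v = 0.485.
Numerator: 0.6877 + 0.485 = 1.1727. Denominator: 1 + (0.6877)(0.485) = 1.3335345.
u = 1.1727/1.3335345 = 0.87939, so the speed is 0.8794c.

0.8794c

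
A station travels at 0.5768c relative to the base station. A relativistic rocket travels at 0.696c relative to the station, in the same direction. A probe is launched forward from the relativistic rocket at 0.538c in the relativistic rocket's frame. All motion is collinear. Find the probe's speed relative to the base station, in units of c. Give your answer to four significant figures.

0.9715c

First combine the probe and relativistic rocket (S''→S'): u₁ = (0.538 + 0.696)/(1 + 0.538×0.696) = 1.234/1.374448 = 0.89781.
Then combine with the station (S'→S): u = (0.89781 + 0.5768)/(1 + 0.89781×0.5768) = 1.47461/1.517856808 = 0.97151.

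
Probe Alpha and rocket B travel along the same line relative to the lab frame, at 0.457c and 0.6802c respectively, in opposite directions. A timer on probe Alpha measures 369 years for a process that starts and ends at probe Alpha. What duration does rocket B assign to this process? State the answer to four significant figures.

Transform probe Alpha's velocity into rocket B's frame: (0.457 + 0.6802)/(1 + 0.457·0.6802) = 1.1372/1.3108514, so the relative speed is 0.86753c.
At |u| = 0.86753c, γ = (1 − 0.752608)^(−1/2) = 2.0105.
Probe Alpha's interval is proper; time dilation gives Δt_B = γΔτ = 2.0105 × 369 years = 741.9 years.

741.9 years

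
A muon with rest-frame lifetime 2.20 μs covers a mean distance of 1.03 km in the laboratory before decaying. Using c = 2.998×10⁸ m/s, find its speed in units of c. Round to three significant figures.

0.842c

Let x = d/(cτ) = 1030 m / (2.998×10⁸ m/s × 2.200×10^-6 s) = 1.5616. Since d = βγcτ, x = βγ = β/√(1−β²).
Solving: β² = x²/(1+x²) = 2.43859/3.43859 = 0.709183, so β = 0.842.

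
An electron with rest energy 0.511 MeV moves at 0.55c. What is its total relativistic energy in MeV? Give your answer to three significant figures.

With β = 0.55, γ = 1/√(1 − 0.55²) = 1/√0.6975 = 1.1974.
Total energy: E = γmc² = 1.1974 × 0.511 MeV = 0.612 MeV.

0.612 MeV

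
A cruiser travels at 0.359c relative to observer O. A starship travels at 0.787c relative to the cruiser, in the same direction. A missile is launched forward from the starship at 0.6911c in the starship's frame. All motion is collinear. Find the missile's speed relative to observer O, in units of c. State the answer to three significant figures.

0.980c

First combine the missile and starship (S''→S'): u₁ = (0.6911 + 0.787)/(1 + 0.6911×0.787) = 1.4781/1.5438957 = 0.95738.
Then combine with the cruiser (S'→S): u = (0.95738 + 0.359)/(1 + 0.95738×0.359) = 1.31638/1.34369942 = 0.97967.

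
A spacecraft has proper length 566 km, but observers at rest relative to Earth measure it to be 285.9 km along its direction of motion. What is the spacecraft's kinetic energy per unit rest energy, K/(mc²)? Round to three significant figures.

Length contraction gives γ = L₀/L = 566/285.9 = 1.97971.
Since K = (γ−1)mc², K/(mc²) = 1.97971 − 1 = 0.980.

0.980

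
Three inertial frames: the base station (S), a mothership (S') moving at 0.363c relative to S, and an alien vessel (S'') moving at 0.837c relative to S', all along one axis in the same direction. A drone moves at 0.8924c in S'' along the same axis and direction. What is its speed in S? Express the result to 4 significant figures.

Apply u = (u'+v)/(1+u'v) twice. Drone in the mothership frame: (0.8924+0.837)/(1+0.8924·0.837) = 1.7294/1.7469388 = 0.98996c.
That velocity, transformed to the rest frame of the base station: (0.98996+0.363)/(1+0.98996·0.363) = 1.35296/1.35935548 = 0.9953c.

0.9953c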